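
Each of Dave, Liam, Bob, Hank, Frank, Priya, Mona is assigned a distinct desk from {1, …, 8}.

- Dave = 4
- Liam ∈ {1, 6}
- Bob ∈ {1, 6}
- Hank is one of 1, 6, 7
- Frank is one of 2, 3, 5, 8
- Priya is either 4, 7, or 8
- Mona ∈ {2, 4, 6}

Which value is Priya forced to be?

8

Dave's domain is down to {4}, so Dave = 4. Eliminate 4 elsewhere: Priya, Mona.
Liam and Bob between them cover only {1, 6} — a naked pair. Remove those values from Hank, Mona.
Hank has just one choice, so Hank = 7. Remove 7 from Priya.
So Priya = 8.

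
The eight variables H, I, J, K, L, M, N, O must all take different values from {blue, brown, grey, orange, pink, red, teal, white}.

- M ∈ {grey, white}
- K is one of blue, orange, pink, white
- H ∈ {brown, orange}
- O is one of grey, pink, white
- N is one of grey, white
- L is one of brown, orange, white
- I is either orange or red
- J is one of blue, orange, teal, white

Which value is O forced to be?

The 8 variables draw from only 8 values {blue, brown, grey, orange, pink, red, teal, white}, so each is used; only I can be red, hence I = red.
The 7 still-open variables together cover exactly {blue, brown, grey, orange, pink, teal, white} — 7 values for 7 variables — and teal appears only in J's list, so J = teal.
The 6 still-open variables draw from only 6 values {blue, brown, grey, orange, pink, white}, so each is used; only K can be blue, hence K = blue.
Among the 5 still-open variables, pink fits only O (and all 5 values in {brown, grey, orange, pink, white} must be used), so O = pink.

pink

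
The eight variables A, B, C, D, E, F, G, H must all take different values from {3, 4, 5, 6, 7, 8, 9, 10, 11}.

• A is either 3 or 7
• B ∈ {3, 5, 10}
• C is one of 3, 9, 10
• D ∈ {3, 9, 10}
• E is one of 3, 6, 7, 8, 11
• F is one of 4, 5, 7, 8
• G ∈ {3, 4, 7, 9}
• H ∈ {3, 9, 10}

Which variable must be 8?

F

The 3 variables C, D, H are confined to {3, 9, 10}, which locks those values in; drop them from A, B, E, G.
A's domain is down to {7}, so A = 7. Remove 7 from E, F, G.
B must be 5 (only option left). Eliminate 5 elsewhere: F.
That leaves G = 4. So F can't be 4.
So 8 goes to F.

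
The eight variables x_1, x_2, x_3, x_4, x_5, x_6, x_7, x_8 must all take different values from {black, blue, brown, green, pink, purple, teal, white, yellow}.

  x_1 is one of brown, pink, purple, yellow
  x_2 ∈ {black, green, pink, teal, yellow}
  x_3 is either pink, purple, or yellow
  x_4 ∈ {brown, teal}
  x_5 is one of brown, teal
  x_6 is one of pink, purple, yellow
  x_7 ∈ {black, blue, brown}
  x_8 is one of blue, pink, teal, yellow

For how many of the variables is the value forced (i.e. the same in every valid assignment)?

3

The 8 variables draw from only 8 values {black, blue, brown, green, pink, purple, teal, yellow}, so each is used; only x_2 can be green, hence x_2 = green.
The 7 still-open variables draw from only 7 values {black, blue, brown, pink, purple, teal, yellow}, so each is used; only x_7 can be black, hence x_7 = black.
The 6 still-open variables together cover exactly {blue, brown, pink, purple, teal, yellow} — 6 values for 6 variables — and blue appears only in x_8's list, so x_8 = blue.
The 2 variables x_4 and x_5 are confined to {brown, teal}, which locks those values in; drop them from x_1.
Determined: x_2=green, x_7=black, x_8=blue. The other variables each still have more than one consistent value. That makes 3.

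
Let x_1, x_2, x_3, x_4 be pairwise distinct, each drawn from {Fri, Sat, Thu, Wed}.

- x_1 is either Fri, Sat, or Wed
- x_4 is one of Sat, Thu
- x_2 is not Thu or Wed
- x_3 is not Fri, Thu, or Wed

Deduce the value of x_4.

Thu

x_3's domain is down to {Sat}, so x_3 = Sat. So x_1, x_2, x_4 can't be Sat.
So x_4 = Thu.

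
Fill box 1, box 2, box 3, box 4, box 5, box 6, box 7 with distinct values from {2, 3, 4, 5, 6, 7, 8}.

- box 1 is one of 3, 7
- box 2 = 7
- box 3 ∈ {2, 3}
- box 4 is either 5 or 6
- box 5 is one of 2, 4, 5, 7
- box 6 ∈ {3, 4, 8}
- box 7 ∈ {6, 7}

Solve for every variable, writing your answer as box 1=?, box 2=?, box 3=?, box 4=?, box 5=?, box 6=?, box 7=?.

box 2's domain is down to {7}, so box 2 = 7. Strike 7 from box 1, box 5, box 7.
That leaves box 7 = 6. So box 4 can't be 6.
That leaves box 1 = 3. Remove 3 from box 3, box 6.
That leaves box 3 = 2. Strike 2 from box 5.
box 4's domain is down to {5}, so box 4 = 5. So box 5 can't be 5.
box 5 has just one choice, so box 5 = 4. Strike 4 from box 6.
box 6's domain is down to {8}, so box 6 = 8.

box 1=3, box 2=7, box 3=2, box 4=5, box 5=4, box 6=8, box 7=6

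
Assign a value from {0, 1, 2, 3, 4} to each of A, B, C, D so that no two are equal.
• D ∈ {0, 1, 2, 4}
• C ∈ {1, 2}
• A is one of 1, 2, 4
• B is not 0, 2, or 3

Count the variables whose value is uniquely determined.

The 4 variables draw from only 4 values {0, 1, 2, 4}, so each is used; only D can be 0, hence D = 0.
Determined: D=0. The other variables each still have more than one consistent value. That makes 1.

1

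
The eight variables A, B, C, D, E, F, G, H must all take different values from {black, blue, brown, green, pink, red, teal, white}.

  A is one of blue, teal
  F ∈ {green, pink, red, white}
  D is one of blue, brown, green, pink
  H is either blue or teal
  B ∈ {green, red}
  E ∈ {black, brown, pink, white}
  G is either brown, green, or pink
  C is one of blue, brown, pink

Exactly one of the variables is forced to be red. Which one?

B

The 8 variables together cover exactly {black, blue, brown, green, pink, red, teal, white} — 8 values for 8 variables — and black appears only in E's list, so E = black.
The 7 still-open variables draw from only 7 values {blue, brown, green, pink, red, teal, white}, so each is used; only F can be white, hence F = white.
Among the 6 still-open variables, red fits only B (and all 6 values in {blue, brown, green, pink, red, teal} must be used), so B = red.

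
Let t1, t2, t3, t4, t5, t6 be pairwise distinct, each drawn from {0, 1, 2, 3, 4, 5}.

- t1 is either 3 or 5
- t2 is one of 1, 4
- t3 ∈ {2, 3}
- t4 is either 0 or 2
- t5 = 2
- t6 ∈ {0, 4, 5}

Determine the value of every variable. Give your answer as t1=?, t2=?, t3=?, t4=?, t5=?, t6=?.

t1=5, t2=1, t3=3, t4=0, t5=2, t6=4

t5 has just one choice, so t5 = 2. So t3, t4 can't be 2.
That leaves t3 = 3. Eliminate 3 elsewhere: t1.
t4's domain is down to {0}, so t4 = 0. So t6 can't be 0.
That leaves t1 = 5. So t6 can't be 5.
t6 has just one choice, so t6 = 4. So t2 can't be 4.
t2 has just one choice, so t2 = 1.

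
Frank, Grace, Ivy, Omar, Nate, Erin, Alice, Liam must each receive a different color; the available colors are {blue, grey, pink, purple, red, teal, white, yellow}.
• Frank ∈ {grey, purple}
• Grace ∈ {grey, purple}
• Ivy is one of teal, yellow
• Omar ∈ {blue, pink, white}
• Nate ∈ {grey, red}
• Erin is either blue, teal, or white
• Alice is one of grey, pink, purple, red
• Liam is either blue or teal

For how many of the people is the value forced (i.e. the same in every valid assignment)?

3

Among the 8 variables, yellow fits only Ivy (and all 8 values in {blue, grey, pink, purple, red, teal, white, yellow} must be used), so Ivy = yellow.
Frank and Grace share exactly the 2 values {grey, purple}; by pigeonhole those values go to them, so strike grey, purple from Nate, Alice.
Nate must be red (only option left). Remove red from Alice.
Alice's domain is down to {pink}, so Alice = pink. Eliminate pink elsewhere: Omar.
Determined: Ivy=yellow, Nate=red, Alice=pink. The other people each still have more than one consistent value. That makes 3.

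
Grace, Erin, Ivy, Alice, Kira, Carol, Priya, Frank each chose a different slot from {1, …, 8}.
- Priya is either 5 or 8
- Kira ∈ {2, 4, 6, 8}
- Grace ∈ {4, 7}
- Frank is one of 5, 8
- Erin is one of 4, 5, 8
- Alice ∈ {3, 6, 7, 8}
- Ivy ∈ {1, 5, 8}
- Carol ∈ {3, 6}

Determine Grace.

The 8 variables draw from only 8 values {1, 2, 3, 4, 5, 6, 7, 8}, so each is used; only Ivy can be 1, hence Ivy = 1.
The 7 still-open variables draw from only 7 values {2, 3, 4, 5, 6, 7, 8}, so each is used; only Kira can be 2, hence Kira = 2.
The 2 variables Priya and Frank are confined to {5, 8}, which locks those values in; drop them from Erin, Alice.
Erin's domain is down to {4}, so Erin = 4. Strike 4 from Grace.
So Grace = 7.

7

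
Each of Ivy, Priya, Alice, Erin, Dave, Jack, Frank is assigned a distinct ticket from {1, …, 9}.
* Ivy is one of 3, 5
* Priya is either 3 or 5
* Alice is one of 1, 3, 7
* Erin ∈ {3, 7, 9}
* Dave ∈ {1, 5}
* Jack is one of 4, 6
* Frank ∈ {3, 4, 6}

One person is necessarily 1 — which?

The 7 variables draw from only 7 values {1, 3, 4, 5, 6, 7, 9}, so each is used; only Erin can be 9, hence Erin = 9.
The 6 still-open variables together cover exactly {1, 3, 4, 5, 6, 7} — 6 values for 6 variables — and 7 appears only in Alice's list, so Alice = 7.
Among the 5 still-open variables, 1 fits only Dave (and all 5 values in {1, 3, 4, 5, 6} must be used), so Dave = 1.

Dave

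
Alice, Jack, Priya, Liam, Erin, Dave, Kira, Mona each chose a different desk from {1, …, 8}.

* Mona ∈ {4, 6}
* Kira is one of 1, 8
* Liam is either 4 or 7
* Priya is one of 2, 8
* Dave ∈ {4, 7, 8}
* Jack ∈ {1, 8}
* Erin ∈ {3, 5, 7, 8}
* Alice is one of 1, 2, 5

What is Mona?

The 8 variables draw from only 8 values {1, 2, 3, 4, 5, 6, 7, 8}, so each is used; only Erin can be 3, hence Erin = 3.
The 7 still-open variables draw from only 7 values {1, 2, 4, 5, 6, 7, 8}, so each is used; only Alice can be 5, hence Alice = 5.
The 6 still-open variables draw from only 6 values {1, 2, 4, 6, 7, 8}, so each is used; only Priya can be 2, hence Priya = 2.
Among the 5 still-open variables, 6 fits only Mona (and all 5 values in {1, 4, 6, 7, 8} must be used), so Mona = 6.

6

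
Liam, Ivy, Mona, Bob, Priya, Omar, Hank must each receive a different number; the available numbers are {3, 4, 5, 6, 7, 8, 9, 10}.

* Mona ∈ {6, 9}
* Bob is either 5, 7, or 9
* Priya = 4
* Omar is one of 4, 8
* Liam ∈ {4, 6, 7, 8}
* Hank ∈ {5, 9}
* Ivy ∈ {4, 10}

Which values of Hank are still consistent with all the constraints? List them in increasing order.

Priya must be 4 (only option left). Strike 4 from Liam, Ivy, Omar.
Omar's domain is down to {8}, so Omar = 8. Strike 8 from Liam.
That leaves Ivy = 10.
No further eliminations apply; Hank can still be any of 5, 9.

5, 9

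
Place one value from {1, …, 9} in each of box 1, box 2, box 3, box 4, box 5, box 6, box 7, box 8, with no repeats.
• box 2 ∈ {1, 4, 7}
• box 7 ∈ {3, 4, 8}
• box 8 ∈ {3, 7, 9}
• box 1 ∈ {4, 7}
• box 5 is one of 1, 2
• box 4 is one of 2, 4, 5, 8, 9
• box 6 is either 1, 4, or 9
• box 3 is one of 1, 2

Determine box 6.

The 8 variables draw from only 8 values {1, 2, 3, 4, 5, 7, 8, 9}, so each is used; only box 4 can be 5, hence box 4 = 5.
Among the 7 still-open variables, 8 fits only box 7 (and all 7 values in {1, 2, 3, 4, 7, 8, 9} must be used), so box 7 = 8.
The 6 still-open variables draw from only 6 values {1, 2, 3, 4, 7, 9}, so each is used; only box 8 can be 3, hence box 8 = 3.
Among the 5 still-open variables, 9 fits only box 6 (and all 5 values in {1, 2, 4, 7, 9} must be used), so box 6 = 9.

9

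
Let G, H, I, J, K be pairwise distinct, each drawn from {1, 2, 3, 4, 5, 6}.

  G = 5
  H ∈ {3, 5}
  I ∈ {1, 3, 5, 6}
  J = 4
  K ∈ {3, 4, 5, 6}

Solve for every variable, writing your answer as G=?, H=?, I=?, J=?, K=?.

G has just one choice, so G = 5. Eliminate 5 elsewhere: H, I, K.
That leaves H = 3. Remove 3 from I, K.
J has just one choice, so J = 4. Remove 4 from K.
K must be 6 (only option left). Eliminate 6 elsewhere: I.
I's domain is down to {1}, so I = 1.

G=5, H=3, I=1, J=4, K=6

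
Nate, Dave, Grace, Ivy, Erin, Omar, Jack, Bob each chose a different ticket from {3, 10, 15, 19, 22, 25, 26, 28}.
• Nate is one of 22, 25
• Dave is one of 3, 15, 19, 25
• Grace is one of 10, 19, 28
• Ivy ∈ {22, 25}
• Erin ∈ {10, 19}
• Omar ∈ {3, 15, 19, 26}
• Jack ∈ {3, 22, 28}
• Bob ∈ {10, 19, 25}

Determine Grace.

28

The 8 variables draw from only 8 values {3, 10, 15, 19, 22, 25, 26, 28}, so each is used; only Omar can be 26, hence Omar = 26.
The 7 still-open variables draw from only 7 values {3, 10, 15, 19, 22, 25, 28}, so each is used; only Dave can be 15, hence Dave = 15.
The 6 still-open variables together cover exactly {3, 10, 19, 22, 25, 28} — 6 values for 6 variables — and 3 appears only in Jack's list, so Jack = 3.
The 5 still-open variables draw from only 5 values {10, 19, 22, 25, 28}, so each is used; only Grace can be 28, hence Grace = 28.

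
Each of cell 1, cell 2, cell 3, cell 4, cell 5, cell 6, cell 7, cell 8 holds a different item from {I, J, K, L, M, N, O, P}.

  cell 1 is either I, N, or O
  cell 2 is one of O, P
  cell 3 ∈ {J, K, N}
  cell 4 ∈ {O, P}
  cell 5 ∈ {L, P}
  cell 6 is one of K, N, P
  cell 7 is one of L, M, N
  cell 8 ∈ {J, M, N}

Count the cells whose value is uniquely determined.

Among the 8 variables, I fits only cell 1 (and all 8 values in {I, J, K, L, M, N, O, P} must be used), so cell 1 = I.
cell 2 and cell 4 between them cover only {O, P} — a naked pair. Remove those values from cell 5, cell 6.
cell 5 must be L (only option left). Strike L from cell 7.
Determined: cell 1=I, cell 5=L. The other cells each still have more than one consistent value. That makes 2.

2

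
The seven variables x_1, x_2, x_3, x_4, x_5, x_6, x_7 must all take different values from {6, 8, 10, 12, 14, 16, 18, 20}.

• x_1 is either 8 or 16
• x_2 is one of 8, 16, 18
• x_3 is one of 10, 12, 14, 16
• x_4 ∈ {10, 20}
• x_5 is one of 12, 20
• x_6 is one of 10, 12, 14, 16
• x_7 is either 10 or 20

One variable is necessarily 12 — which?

x_5

Among the 7 variables, 18 fits only x_2 (and all 7 values in {8, 10, 12, 14, 16, 18, 20} must be used), so x_2 = 18.
The 6 still-open variables draw from only 6 values {8, 10, 12, 14, 16, 20}, so each is used; only x_1 can be 8, hence x_1 = 8.
x_4 and x_7 between them cover only {10, 20} — a naked pair. Remove those values from x_3, x_5, x_6.
So 12 goes to x_5.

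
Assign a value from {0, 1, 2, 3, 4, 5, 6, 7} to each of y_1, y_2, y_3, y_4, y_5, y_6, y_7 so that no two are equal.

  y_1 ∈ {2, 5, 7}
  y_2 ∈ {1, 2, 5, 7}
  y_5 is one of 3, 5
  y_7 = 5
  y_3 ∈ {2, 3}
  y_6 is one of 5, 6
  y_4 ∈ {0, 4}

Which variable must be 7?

y_1

y_7's domain is down to {5}, so y_7 = 5. Remove 5 from y_1, y_2, y_5, y_6.
y_5 must be 3 (only option left). So y_3 can't be 3.
y_6 has just one choice, so y_6 = 6.
y_3 has just one choice, so y_3 = 2. Eliminate 2 elsewhere: y_1, y_2.
So 7 goes to y_1.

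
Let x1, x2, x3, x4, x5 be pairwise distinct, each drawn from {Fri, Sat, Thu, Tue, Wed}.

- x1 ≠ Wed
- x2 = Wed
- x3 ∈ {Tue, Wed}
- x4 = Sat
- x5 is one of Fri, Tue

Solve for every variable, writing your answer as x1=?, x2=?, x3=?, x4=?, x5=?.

x1=Thu, x2=Wed, x3=Tue, x4=Sat, x5=Fri

x2 has just one choice, so x2 = Wed. So x3 can't be Wed.
x3's domain is down to {Tue}, so x3 = Tue. Strike Tue from x1, x5.
x4 has just one choice, so x4 = Sat. So x1 can't be Sat.
x5 must be Fri (only option left). So x1 can't be Fri.
That leaves x1 = Thu.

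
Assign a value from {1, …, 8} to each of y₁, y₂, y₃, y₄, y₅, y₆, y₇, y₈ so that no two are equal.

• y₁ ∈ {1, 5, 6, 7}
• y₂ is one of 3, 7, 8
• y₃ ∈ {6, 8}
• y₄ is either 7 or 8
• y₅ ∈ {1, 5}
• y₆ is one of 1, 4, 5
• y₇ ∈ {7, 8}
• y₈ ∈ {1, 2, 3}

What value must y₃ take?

Among the 8 variables, 2 fits only y₈ (and all 8 values in {1, 2, 3, 4, 5, 6, 7, 8} must be used), so y₈ = 2.
The 7 still-open variables draw from only 7 values {1, 3, 4, 5, 6, 7, 8}, so each is used; only y₂ can be 3, hence y₂ = 3.
The 6 still-open variables together cover exactly {1, 4, 5, 6, 7, 8} — 6 values for 6 variables — and 4 appears only in y₆'s list, so y₆ = 4.
y₄ and y₇ share exactly the 2 values {7, 8}; by pigeonhole those values go to them, so strike 7, 8 from y₁, y₃.
So y₃ = 6.

6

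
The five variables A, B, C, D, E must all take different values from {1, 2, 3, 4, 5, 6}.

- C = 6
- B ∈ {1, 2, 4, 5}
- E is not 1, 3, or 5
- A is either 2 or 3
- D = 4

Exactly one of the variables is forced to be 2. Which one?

E

C must be 6 (only option left). Eliminate 6 elsewhere: E.
D's domain is down to {4}, so D = 4. Strike 4 from B, E.
So 2 goes to E.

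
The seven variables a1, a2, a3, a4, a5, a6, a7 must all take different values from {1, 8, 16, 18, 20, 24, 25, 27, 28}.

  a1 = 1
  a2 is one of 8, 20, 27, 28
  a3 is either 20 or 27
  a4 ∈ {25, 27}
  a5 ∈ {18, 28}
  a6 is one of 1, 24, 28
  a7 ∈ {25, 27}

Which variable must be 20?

a1's domain is down to {1}, so a1 = 1. So a6 can't be 1.
The 2 variables a4 and a7 are confined to {25, 27}, which locks those values in; drop them from a2, a3.
So 20 goes to a3.

a3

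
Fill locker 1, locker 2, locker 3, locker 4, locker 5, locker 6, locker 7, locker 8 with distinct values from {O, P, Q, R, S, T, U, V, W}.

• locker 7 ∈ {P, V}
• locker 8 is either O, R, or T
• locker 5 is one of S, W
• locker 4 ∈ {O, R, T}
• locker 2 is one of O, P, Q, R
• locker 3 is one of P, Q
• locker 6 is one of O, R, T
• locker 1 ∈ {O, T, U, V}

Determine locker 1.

The 3 variables locker 4, locker 6, locker 8 are confined to {O, R, T}, which locks those values in; drop them from locker 1, locker 2.
locker 2 and locker 3 between them cover only {P, Q} — a naked pair. Remove those values from locker 7.
locker 7 must be V (only option left). Remove V from locker 1.
So locker 1 = U.

U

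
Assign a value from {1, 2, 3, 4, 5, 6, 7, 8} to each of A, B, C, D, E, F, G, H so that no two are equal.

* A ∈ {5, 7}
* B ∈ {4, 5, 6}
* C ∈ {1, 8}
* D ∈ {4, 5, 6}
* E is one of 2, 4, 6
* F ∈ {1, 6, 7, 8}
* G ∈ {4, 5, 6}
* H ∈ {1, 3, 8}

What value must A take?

The 8 variables together cover exactly {1, 2, 3, 4, 5, 6, 7, 8} — 8 values for 8 variables — and 2 appears only in E's list, so E = 2.
Among the 7 still-open variables, 3 fits only H (and all 7 values in {1, 3, 4, 5, 6, 7, 8} must be used), so H = 3.
B, D, G share exactly the 3 values {4, 5, 6}; by pigeonhole those values go to them, so strike 4, 5, 6 from A, F.
So A = 7.

7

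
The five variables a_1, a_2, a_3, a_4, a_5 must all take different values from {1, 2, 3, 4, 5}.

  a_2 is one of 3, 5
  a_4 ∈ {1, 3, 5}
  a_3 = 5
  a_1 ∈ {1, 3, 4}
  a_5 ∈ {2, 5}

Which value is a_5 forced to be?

2

a_3 must be 5 (only option left). Eliminate 5 elsewhere: a_2, a_4, a_5.
So a_5 = 2.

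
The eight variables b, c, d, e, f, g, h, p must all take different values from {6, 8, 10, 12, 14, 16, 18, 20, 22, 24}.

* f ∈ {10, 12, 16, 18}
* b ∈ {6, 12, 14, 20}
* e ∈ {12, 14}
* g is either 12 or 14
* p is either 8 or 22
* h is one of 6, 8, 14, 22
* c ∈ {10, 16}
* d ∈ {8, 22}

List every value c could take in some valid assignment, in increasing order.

10, 16

d and p share exactly the 2 values {8, 22}; by pigeonhole those values go to them, so strike 8, 22 from h.
The 2 variables e and g are confined to {12, 14}, which locks those values in; drop them from b, f, h.
h must be 6 (only option left). Remove 6 from b.
b has just one choice, so b = 20.
No further eliminations apply; c can still be any of 10, 16.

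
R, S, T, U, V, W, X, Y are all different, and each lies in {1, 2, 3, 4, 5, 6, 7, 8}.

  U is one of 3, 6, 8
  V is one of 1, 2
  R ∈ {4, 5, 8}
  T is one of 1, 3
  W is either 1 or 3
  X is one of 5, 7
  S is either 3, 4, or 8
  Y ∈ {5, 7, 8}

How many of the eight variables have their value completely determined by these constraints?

The 8 variables draw from only 8 values {1, 2, 3, 4, 5, 6, 7, 8}, so each is used; only V can be 2, hence V = 2.
The 7 still-open variables draw from only 7 values {1, 3, 4, 5, 6, 7, 8}, so each is used; only U can be 6, hence U = 6.
The 2 variables T and W are confined to {1, 3}, which locks those values in; drop them from S.
Determined: U=6, V=2. The other variables each still have more than one consistent value. That makes 2.

2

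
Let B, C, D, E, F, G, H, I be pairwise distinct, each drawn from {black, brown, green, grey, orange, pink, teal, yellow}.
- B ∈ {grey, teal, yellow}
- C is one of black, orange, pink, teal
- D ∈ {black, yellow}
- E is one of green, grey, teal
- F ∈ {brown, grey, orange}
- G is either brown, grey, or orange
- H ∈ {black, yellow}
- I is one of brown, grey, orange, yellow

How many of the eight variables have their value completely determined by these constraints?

Among the 8 variables, green fits only E (and all 8 values in {black, brown, green, grey, orange, pink, teal, yellow} must be used), so E = green.
The 7 still-open variables draw from only 7 values {black, brown, grey, orange, pink, teal, yellow}, so each is used; only C can be pink, hence C = pink.
Among the 6 still-open variables, teal fits only B (and all 6 values in {black, brown, grey, orange, teal, yellow} must be used), so B = teal.
D and H share exactly the 2 values {black, yellow}; by pigeonhole those values go to them, so strike black, yellow from I.
Determined: B=teal, C=pink, E=green. The other variables each still have more than one consistent value. That makes 3.

3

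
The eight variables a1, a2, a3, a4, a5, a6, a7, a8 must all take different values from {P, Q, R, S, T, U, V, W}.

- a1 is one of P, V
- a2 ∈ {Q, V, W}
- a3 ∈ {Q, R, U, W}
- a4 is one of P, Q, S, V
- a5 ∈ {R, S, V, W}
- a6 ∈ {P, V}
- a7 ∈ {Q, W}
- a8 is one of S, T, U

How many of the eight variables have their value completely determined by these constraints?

The 8 variables together cover exactly {P, Q, R, S, T, U, V, W} — 8 values for 8 variables — and T appears only in a8's list, so a8 = T.
Among the 7 still-open variables, U fits only a3 (and all 7 values in {P, Q, R, S, U, V, W} must be used), so a3 = U.
The 6 still-open variables together cover exactly {P, Q, R, S, V, W} — 6 values for 6 variables — and R appears only in a5's list, so a5 = R.
The 5 still-open variables draw from only 5 values {P, Q, S, V, W}, so each is used; only a4 can be S, hence a4 = S.
The 2 variables a1 and a6 are confined to {P, V}, which locks those values in; drop them from a2.
Determined: a3=U, a4=S, a5=R, a8=T. The other variables each still have more than one consistent value. That makes 4.

4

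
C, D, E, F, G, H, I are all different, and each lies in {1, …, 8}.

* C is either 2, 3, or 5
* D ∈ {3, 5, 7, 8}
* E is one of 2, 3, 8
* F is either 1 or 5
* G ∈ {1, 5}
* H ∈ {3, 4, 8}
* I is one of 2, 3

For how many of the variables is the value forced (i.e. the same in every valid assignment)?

The 7 variables together cover exactly {1, 2, 3, 4, 5, 7, 8} — 7 values for 7 variables — and 4 appears only in H's list, so H = 4.
The 6 still-open variables draw from only 6 values {1, 2, 3, 5, 7, 8}, so each is used; only D can be 7, hence D = 7.
The 5 still-open variables draw from only 5 values {1, 2, 3, 5, 8}, so each is used; only E can be 8, hence E = 8.
F and G between them cover only {1, 5} — a naked pair. Remove those values from C.
Determined: D=7, E=8, H=4. The other variables each still have more than one consistent value. That makes 3.

3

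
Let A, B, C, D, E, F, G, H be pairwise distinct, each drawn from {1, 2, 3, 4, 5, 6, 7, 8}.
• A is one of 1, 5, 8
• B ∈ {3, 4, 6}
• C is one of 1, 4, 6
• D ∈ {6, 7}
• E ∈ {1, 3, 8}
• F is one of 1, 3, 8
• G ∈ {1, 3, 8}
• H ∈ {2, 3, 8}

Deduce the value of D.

7

Among the 8 variables, 2 fits only H (and all 8 values in {1, 2, 3, 4, 5, 6, 7, 8} must be used), so H = 2.
The 7 still-open variables draw from only 7 values {1, 3, 4, 5, 6, 7, 8}, so each is used; only A can be 5, hence A = 5.
Among the 6 still-open variables, 7 fits only D (and all 6 values in {1, 3, 4, 6, 7, 8} must be used), so D = 7.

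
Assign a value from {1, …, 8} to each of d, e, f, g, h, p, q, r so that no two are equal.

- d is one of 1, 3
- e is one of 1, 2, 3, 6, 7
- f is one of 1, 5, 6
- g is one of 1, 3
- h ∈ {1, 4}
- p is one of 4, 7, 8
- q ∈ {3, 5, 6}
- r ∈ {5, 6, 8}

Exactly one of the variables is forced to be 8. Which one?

r

The 8 variables together cover exactly {1, 2, 3, 4, 5, 6, 7, 8} — 8 values for 8 variables — and 2 appears only in e's list, so e = 2.
The 7 still-open variables together cover exactly {1, 3, 4, 5, 6, 7, 8} — 7 values for 7 variables — and 7 appears only in p's list, so p = 7.
Among the 6 still-open variables, 4 fits only h (and all 6 values in {1, 3, 4, 5, 6, 8} must be used), so h = 4.
The 5 still-open variables together cover exactly {1, 3, 5, 6, 8} — 5 values for 5 variables — and 8 appears only in r's list, so r = 8.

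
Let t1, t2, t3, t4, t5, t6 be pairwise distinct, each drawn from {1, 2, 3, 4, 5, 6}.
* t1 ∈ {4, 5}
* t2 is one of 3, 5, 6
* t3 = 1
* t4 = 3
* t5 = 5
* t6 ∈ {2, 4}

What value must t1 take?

t3 must be 1 (only option left).
t4 must be 3 (only option left). So t2 can't be 3.
t5 has just one choice, so t5 = 5. So t1, t2 can't be 5.
So t1 = 4.

4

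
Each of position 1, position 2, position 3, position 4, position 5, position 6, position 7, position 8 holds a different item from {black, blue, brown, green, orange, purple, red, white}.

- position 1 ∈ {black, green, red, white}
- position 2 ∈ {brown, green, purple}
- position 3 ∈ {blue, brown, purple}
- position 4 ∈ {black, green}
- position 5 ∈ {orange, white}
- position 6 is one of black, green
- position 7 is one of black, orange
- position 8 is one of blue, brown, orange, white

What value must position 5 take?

white

Among the 8 variables, red fits only position 1 (and all 8 values in {black, blue, brown, green, orange, purple, red, white} must be used), so position 1 = red.
The 2 variables position 4 and position 6 are confined to {black, green}, which locks those values in; drop them from position 2, position 7.
That leaves position 7 = orange. Remove orange from position 5, position 8.
So position 5 = white.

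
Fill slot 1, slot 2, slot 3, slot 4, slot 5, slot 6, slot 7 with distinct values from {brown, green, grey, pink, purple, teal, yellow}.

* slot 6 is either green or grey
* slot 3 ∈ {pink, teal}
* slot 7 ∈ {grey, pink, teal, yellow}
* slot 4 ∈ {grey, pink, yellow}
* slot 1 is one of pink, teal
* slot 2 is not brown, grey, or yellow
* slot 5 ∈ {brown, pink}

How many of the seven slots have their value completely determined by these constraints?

3

The 7 variables draw from only 7 values {brown, green, grey, pink, purple, teal, yellow}, so each is used; only slot 5 can be brown, hence slot 5 = brown.
The 6 still-open variables draw from only 6 values {green, grey, pink, purple, teal, yellow}, so each is used; only slot 2 can be purple, hence slot 2 = purple.
The 5 still-open variables together cover exactly {green, grey, pink, teal, yellow} — 5 values for 5 variables — and green appears only in slot 6's list, so slot 6 = green.
The 2 variables slot 1 and slot 3 are confined to {pink, teal}, which locks those values in; drop them from slot 4, slot 7.
Determined: slot 2=purple, slot 5=brown, slot 6=green. The other slots each still have more than one consistent value. That makes 3.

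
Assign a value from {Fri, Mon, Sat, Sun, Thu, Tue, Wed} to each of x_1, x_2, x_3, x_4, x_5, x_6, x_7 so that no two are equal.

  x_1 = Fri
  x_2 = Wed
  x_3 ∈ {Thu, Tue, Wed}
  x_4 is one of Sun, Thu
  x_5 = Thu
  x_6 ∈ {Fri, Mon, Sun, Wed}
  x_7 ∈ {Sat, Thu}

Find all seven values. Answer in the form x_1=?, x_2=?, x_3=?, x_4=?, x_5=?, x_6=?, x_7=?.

x_1 must be Fri (only option left). So x_6 can't be Fri.
That leaves x_2 = Wed. Eliminate Wed elsewhere: x_3, x_6.
x_5's domain is down to {Thu}, so x_5 = Thu. Eliminate Thu elsewhere: x_3, x_4, x_7.
x_7 has just one choice, so x_7 = Sat.
x_3 must be Tue (only option left).
x_4 must be Sun (only option left). So x_6 can't be Sun.
x_6's domain is down to {Mon}, so x_6 = Mon.

x_1=Fri, x_2=Wed, x_3=Tue, x_4=Sun, x_5=Thu, x_6=Mon, x_7=Sat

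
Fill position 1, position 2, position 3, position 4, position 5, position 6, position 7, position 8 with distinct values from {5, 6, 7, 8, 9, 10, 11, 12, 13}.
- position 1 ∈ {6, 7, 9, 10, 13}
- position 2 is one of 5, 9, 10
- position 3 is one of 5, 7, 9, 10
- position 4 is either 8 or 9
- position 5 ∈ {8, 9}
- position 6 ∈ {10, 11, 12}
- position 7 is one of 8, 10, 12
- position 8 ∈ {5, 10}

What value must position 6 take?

position 4 and position 5 share exactly the 2 values {8, 9}; by pigeonhole those values go to them, so strike 8, 9 from position 1, position 2, position 3, position 7.
The 2 variables position 2 and position 8 are confined to {5, 10}, which locks those values in; drop them from position 1, position 3, position 6, position 7.
position 3 has just one choice, so position 3 = 7. Eliminate 7 elsewhere: position 1.
position 7 must be 12 (only option left). So position 6 can't be 12.
So position 6 = 11.

11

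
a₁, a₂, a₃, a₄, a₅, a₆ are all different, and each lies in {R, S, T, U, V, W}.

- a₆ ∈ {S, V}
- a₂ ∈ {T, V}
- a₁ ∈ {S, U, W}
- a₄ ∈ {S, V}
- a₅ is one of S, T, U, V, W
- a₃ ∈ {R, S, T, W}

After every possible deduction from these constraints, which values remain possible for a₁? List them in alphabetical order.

Among the 6 variables, R fits only a₃ (and all 6 values in {R, S, T, U, V, W} must be used), so a₃ = R.
The 2 variables a₄ and a₆ are confined to {S, V}, which locks those values in; drop them from a₁, a₂, a₅.
That leaves a₂ = T. Eliminate T elsewhere: a₅.
No further eliminations apply; a₁ can still be any of U, W.

U, W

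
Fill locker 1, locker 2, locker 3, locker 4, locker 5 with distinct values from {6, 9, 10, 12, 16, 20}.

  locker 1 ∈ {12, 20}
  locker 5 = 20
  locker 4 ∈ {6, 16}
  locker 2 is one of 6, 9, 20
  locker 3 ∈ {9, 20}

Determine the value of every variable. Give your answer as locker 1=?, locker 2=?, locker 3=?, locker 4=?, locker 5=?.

locker 1=12, locker 2=6, locker 3=9, locker 4=16, locker 5=20

locker 5's domain is down to {20}, so locker 5 = 20. Remove 20 from locker 1, locker 2, locker 3.
locker 1 has just one choice, so locker 1 = 12.
That leaves locker 3 = 9. Strike 9 from locker 2.
That leaves locker 2 = 6. Strike 6 from locker 4.
locker 4's domain is down to {16}, so locker 4 = 16.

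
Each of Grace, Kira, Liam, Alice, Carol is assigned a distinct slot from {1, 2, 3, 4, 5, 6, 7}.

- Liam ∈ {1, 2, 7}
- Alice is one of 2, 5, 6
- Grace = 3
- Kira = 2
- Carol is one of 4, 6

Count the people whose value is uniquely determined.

Grace's domain is down to {3}, so Grace = 3.
Kira must be 2 (only option left). Remove 2 from Liam, Alice.
Determined: Grace=3, Kira=2. The other people each still have more than one consistent value. That makes 2.

2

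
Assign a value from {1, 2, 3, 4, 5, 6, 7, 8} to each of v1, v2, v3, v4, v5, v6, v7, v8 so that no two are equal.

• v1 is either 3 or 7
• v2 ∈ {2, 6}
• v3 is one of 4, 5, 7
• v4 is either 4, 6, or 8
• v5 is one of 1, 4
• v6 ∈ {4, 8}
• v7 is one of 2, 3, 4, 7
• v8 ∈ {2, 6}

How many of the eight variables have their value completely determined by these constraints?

2

Among the 8 variables, 1 fits only v5 (and all 8 values in {1, 2, 3, 4, 5, 6, 7, 8} must be used), so v5 = 1.
The 7 still-open variables draw from only 7 values {2, 3, 4, 5, 6, 7, 8}, so each is used; only v3 can be 5, hence v3 = 5.
v2 and v8 share exactly the 2 values {2, 6}; by pigeonhole those values go to them, so strike 2, 6 from v4, v7.
v4 and v6 share exactly the 2 values {4, 8}; by pigeonhole those values go to them, so strike 4, 8 from v7.
Determined: v3=5, v5=1. The other variables each still have more than one consistent value. That makes 2.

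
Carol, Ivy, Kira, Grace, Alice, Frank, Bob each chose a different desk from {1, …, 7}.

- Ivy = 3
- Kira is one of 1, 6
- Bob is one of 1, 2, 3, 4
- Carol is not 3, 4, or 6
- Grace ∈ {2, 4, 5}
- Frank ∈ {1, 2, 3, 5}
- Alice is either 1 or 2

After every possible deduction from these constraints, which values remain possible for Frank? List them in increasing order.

Ivy has just one choice, so Ivy = 3. Eliminate 3 elsewhere: Frank, Bob.
The 6 still-open variables draw from only 6 values {1, 2, 4, 5, 6, 7}, so each is used; only Kira can be 6, hence Kira = 6.
Among the 5 still-open variables, 7 fits only Carol (and all 5 values in {1, 2, 4, 5, 7} must be used), so Carol = 7.
No further eliminations apply; Frank can still be any of 1, 2, 5.

1, 2, 5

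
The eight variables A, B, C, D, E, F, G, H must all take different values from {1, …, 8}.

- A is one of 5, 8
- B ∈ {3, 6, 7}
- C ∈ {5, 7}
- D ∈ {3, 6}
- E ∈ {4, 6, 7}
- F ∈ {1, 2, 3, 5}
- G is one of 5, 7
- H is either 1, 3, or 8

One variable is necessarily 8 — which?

The 8 variables together cover exactly {1, 2, 3, 4, 5, 6, 7, 8} — 8 values for 8 variables — and 2 appears only in F's list, so F = 2.
Among the 7 still-open variables, 1 fits only H (and all 7 values in {1, 3, 4, 5, 6, 7, 8} must be used), so H = 1.
Among the 6 still-open variables, 4 fits only E (and all 6 values in {3, 4, 5, 6, 7, 8} must be used), so E = 4.
Among the 5 still-open variables, 8 fits only A (and all 5 values in {3, 5, 6, 7, 8} must be used), so A = 8.

A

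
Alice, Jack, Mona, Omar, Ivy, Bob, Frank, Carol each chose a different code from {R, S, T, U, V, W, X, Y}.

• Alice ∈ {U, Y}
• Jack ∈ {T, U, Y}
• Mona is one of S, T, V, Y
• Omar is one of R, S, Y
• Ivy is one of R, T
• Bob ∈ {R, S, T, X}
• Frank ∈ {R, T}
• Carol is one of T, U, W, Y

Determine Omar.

The 8 variables together cover exactly {R, S, T, U, V, W, X, Y} — 8 values for 8 variables — and V appears only in Mona's list, so Mona = V.
The 7 still-open variables together cover exactly {R, S, T, U, W, X, Y} — 7 values for 7 variables — and W appears only in Carol's list, so Carol = W.
The 6 still-open variables together cover exactly {R, S, T, U, X, Y} — 6 values for 6 variables — and X appears only in Bob's list, so Bob = X.
The 5 still-open variables draw from only 5 values {R, S, T, U, Y}, so each is used; only Omar can be S, hence Omar = S.

S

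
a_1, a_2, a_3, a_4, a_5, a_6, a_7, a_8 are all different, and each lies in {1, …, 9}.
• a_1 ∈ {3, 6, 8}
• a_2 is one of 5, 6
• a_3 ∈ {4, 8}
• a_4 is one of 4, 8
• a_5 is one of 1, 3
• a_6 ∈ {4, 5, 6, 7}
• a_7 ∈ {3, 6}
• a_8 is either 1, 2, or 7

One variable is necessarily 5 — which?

Among the 8 variables, 2 fits only a_8 (and all 8 values in {1, 2, 3, 4, 5, 6, 7, 8} must be used), so a_8 = 2.
The 7 still-open variables draw from only 7 values {1, 3, 4, 5, 6, 7, 8}, so each is used; only a_5 can be 1, hence a_5 = 1.
The 6 still-open variables draw from only 6 values {3, 4, 5, 6, 7, 8}, so each is used; only a_6 can be 7, hence a_6 = 7.
Among the 5 still-open variables, 5 fits only a_2 (and all 5 values in {3, 4, 5, 6, 8} must be used), so a_2 = 5.

a_2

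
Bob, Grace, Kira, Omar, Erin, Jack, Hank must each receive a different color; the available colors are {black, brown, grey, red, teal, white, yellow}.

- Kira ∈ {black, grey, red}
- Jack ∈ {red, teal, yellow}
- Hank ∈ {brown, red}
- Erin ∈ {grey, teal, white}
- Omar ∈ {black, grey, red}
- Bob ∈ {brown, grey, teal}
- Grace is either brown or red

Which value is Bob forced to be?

teal

The 7 variables draw from only 7 values {black, brown, grey, red, teal, white, yellow}, so each is used; only Erin can be white, hence Erin = white.
The 6 still-open variables together cover exactly {black, brown, grey, red, teal, yellow} — 6 values for 6 variables — and yellow appears only in Jack's list, so Jack = yellow.
The 5 still-open variables draw from only 5 values {black, brown, grey, red, teal}, so each is used; only Bob can be teal, hence Bob = teal.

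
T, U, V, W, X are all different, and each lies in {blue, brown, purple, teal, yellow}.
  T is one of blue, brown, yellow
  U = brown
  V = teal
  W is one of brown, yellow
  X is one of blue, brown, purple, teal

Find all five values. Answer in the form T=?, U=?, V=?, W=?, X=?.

T=blue, U=brown, V=teal, W=yellow, X=purple

U's domain is down to {brown}, so U = brown. So T, W, X can't be brown.
V's domain is down to {teal}, so V = teal. Remove teal from X.
W must be yellow (only option left). So T can't be yellow.
T's domain is down to {blue}, so T = blue. So X can't be blue.
X must be purple (only option left).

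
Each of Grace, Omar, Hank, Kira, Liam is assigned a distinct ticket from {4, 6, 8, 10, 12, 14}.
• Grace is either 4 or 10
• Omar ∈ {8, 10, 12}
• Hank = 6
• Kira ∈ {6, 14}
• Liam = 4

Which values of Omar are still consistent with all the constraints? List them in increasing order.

Hank's domain is down to {6}, so Hank = 6. So Kira can't be 6.
Kira must be 14 (only option left).
Liam's domain is down to {4}, so Liam = 4. Remove 4 from Grace.
Grace has just one choice, so Grace = 10. Strike 10 from Omar.
No further eliminations apply; Omar can still be any of 8, 12.

8, 12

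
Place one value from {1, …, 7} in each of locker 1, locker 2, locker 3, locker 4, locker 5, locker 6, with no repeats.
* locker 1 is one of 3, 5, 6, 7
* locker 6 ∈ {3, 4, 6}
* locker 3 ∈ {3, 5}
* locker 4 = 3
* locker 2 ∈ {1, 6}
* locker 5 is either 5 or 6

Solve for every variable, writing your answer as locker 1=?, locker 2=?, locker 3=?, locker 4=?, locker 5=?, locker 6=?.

locker 1=7, locker 2=1, locker 3=5, locker 4=3, locker 5=6, locker 6=4

locker 4 must be 3 (only option left). Strike 3 from locker 1, locker 3, locker 6.
locker 3 must be 5 (only option left). Remove 5 from locker 1, locker 5.
That leaves locker 5 = 6. So locker 1, locker 2, locker 6 can't be 6.
locker 6 must be 4 (only option left).
locker 1's domain is down to {7}, so locker 1 = 7.
locker 2 must be 1 (only option left).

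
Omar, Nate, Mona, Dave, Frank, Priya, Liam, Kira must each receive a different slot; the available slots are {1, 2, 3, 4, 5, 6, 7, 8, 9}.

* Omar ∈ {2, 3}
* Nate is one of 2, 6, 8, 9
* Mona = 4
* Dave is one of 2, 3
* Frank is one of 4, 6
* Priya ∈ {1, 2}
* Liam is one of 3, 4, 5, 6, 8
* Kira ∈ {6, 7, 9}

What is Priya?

Mona must be 4 (only option left). Eliminate 4 elsewhere: Frank, Liam.
Frank has just one choice, so Frank = 6. So Nate, Liam, Kira can't be 6.
Omar and Dave between them cover only {2, 3} — a naked pair. Remove those values from Nate, Priya, Liam.
So Priya = 1.

1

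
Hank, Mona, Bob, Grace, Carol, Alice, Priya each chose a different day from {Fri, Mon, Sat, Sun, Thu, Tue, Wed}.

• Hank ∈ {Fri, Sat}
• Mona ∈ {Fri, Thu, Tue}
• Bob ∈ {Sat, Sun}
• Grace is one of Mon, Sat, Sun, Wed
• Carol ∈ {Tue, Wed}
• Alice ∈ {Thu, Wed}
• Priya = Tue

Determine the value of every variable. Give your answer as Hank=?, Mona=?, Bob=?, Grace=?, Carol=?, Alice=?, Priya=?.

Priya must be Tue (only option left). Remove Tue from Mona, Carol.
That leaves Carol = Wed. Strike Wed from Grace, Alice.
That leaves Alice = Thu. Eliminate Thu elsewhere: Mona.
That leaves Mona = Fri. Remove Fri from Hank.
Hank must be Sat (only option left). Strike Sat from Bob, Grace.
That leaves Bob = Sun. So Grace can't be Sun.
Grace has just one choice, so Grace = Mon.

Hank=Sat, Mona=Fri, Bob=Sun, Grace=Mon, Carol=Wed, Alice=Thu, Priya=Tue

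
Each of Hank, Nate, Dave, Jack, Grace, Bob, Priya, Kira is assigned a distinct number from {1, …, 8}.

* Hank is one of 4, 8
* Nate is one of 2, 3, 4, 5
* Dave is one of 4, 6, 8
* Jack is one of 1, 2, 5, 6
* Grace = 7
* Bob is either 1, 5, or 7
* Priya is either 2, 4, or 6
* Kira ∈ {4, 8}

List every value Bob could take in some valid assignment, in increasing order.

Grace must be 7 (only option left). So Bob can't be 7.
The 7 still-open variables draw from only 7 values {1, 2, 3, 4, 5, 6, 8}, so each is used; only Nate can be 3, hence Nate = 3.
The 2 variables Hank and Kira are confined to {4, 8}, which locks those values in; drop them from Dave, Priya.
Dave must be 6 (only option left). So Jack, Priya can't be 6.
Priya has just one choice, so Priya = 2. Strike 2 from Jack.
No further eliminations apply; Bob can still be any of 1, 5.

1, 5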